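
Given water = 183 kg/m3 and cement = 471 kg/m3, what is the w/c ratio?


w/c = water / cement
w/c = 183 / 471 = 0.389

0.389


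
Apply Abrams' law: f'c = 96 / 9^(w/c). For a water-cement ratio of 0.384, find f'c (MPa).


f'c = 96 / 9^0.384
= 96 / 2.325
= 41.29 MPa

41.29


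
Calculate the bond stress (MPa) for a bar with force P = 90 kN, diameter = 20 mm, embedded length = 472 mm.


u = P / (pi * db * ld)
= 90 * 1000 / (pi * 20 * 472)
= 3.035 MPa

3.035


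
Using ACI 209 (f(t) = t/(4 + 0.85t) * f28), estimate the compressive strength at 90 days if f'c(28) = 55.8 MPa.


f(90) = 90 / (4 + 0.85 * 90) * 55.8
= 90 / 80.5 * 55.8
= 62.39 MPa

62.39


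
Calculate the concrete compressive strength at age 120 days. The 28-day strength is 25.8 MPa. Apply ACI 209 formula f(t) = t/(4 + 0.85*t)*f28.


f(120) = 120 / (4 + 0.85 * 120) * 25.8
= 120 / 106.0 * 25.8
= 29.21 MPa

29.21


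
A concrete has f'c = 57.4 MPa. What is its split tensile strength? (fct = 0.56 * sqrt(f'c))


fct = 0.56 * sqrt(57.4)
= 0.56 * 7.576
= 4.243 MPa

4.243


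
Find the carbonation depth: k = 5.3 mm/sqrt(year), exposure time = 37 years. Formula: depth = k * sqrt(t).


depth = k * sqrt(t)
= 5.3 * sqrt(37)
= 32.24 mm

32.24


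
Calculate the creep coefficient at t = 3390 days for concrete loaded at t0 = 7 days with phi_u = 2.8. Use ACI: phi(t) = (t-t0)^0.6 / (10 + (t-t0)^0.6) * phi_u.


dt = 3390 - 7 = 3383
phi = 3383^0.6 / (10 + 3383^0.6) * 2.8
= 2.602

2.602


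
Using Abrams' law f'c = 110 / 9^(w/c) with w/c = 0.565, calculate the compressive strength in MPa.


f'c = 110 / 9^0.565
= 110 / 3.461
= 31.79 MPa

31.79


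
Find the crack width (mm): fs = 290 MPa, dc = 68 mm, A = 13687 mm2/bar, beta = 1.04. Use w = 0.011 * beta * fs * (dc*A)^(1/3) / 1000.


w = 0.011 * beta * fs * (dc * A)^(1/3) / 1000
= 0.011 * 1.04 * 290 * (68 * 13687)^(1/3) / 1000
= 0.324 mm

0.324


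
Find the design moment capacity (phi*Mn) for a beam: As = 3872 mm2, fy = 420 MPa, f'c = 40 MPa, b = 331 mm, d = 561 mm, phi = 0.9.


a = As * fy / (0.85 * f'c * b)
= 3872 * 420 / (0.85 * 40 * 331)
= 144.5033 mm
Mn = As * fy * (d - a/2) / 10^6
= 794.8221 kN-m
phi*Mn = 0.9 * 794.8221 = 715.34 kN-m

715.34


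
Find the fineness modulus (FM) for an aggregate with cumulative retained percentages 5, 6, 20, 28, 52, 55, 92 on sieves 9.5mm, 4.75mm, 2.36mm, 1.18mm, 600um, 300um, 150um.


FM = sum(cumulative % retained) / 100
= 258 / 100
= 2.58

2.58


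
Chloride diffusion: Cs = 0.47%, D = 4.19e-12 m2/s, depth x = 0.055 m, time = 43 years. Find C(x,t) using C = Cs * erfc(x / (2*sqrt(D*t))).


t_seconds = 43 * 365.25 * 24 * 3600 = 1356976800.0 s
arg = 0.055 / (2 * sqrt(4.19e-12 * 1356976800.0))
= 0.3647
erfc(0.3647) = 0.606
C = 0.47 * 0.606 = 0.2848%

0.2848


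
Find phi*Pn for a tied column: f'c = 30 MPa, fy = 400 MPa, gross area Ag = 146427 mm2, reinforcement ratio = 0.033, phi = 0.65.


Ast = rho * Ag = 0.033 * 146427 = 4832.091 mm2
phi*Pn = 0.65 * 0.80 * (0.85 * 30 * (146427 - 4832.091) + 400 * 4832.091) / 1000
= 2882.62 kN

2882.62


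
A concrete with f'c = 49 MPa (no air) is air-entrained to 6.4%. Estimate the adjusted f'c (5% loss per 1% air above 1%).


Strength loss = (6.4 - 1) * 5 = 27.0%
f'c = 49 * (1 - 27.0/100)
= 35.77 MPa

35.77


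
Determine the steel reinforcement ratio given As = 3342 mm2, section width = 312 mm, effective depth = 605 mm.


rho = As / (b * d)
= 3342 / (312 * 605)
= 0.0177

0.0177


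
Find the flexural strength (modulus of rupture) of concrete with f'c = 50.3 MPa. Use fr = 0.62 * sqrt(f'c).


fr = 0.62 * sqrt(50.3)
= 4.397 MPa

4.397


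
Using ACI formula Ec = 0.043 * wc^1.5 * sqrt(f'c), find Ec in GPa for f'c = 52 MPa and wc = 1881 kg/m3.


Ec = 0.043 * 1881^1.5 * sqrt(52) / 1000
= 25.3 GPa

25.3


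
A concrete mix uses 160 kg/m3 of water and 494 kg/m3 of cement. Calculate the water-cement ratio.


w/c = water / cement
w/c = 160 / 494 = 0.324

0.324


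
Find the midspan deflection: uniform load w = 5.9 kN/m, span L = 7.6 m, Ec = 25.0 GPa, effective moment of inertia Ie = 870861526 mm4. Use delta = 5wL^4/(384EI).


Convert: L = 7.6 m = 7600 mm, Ec = 25.0 GPa = 25000 MPa
delta = 5 * 5.9 * 7600^4 / (384 * 25000 * 870861526)
= 11.77 mm

11.77


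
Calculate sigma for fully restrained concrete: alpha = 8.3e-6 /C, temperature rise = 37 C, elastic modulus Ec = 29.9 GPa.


sigma = alpha * dT * Ec
= 8.3e-6 * 37 * 29.9 * 1000
= 9.182 MPa

9.182


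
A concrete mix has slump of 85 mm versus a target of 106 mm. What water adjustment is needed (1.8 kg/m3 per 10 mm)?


Difference = 106 - 85 = 21 mm
Water adjustment = 21 * 1.8 / 10 = 3.8 kg/m3

3.8


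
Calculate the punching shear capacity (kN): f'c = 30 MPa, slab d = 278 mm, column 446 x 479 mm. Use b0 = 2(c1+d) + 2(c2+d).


b0 = 2*(446 + 278) + 2*(479 + 278) = 2962 mm
Vc = 0.33 * sqrt(30) * 2962 * 278 / 1000
= 1488.35 kN

1488.35


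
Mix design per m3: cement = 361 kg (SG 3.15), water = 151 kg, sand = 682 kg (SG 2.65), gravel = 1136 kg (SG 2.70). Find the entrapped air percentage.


Vol cement = 361 / (3.15 * 1000) = 0.114603 m3
Vol water = 151 / 1000 = 0.151 m3
Vol sand = 682 / (2.65 * 1000) = 0.257358 m3
Vol gravel = 1136 / (2.70 * 1000) = 0.420741 m3
Total solid + water volume = 0.943702 m3
Air = (1 - 0.943702) * 100 = 5.63%

5.63


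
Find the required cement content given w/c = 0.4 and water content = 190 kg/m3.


Cement = water / (w/c)
= 190 / 0.4
= 475.0 kg/m3

475.0


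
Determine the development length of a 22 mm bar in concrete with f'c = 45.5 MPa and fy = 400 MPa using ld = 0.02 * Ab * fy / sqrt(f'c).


Ab = pi * 22^2 / 4 = 380.133 mm2
ld = 0.02 * 380.133 * 400 / sqrt(45.5)
= 450.8 mm

450.8


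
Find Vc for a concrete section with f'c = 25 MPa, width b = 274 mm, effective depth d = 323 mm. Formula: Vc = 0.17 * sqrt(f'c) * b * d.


Vc = 0.17 * sqrt(25) * 274 * 323 / 1000
= 75.23 kN

75.23


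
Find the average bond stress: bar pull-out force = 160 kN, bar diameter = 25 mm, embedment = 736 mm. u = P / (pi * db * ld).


u = P / (pi * db * ld)
= 160 * 1000 / (pi * 25 * 736)
= 2.768 MPa

2.768


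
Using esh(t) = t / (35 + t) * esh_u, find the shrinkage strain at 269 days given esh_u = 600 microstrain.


esh(269) = 269 / (35 + 269) * 600
= 269 / 304 * 600
= 530.9 microstrain

530.9


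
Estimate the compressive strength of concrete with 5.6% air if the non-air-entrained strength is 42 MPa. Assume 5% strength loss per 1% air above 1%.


Strength loss = (5.6 - 1) * 5 = 23.0%
f'c = 42 * (1 - 23.0/100)
= 32.34 MPa

32.34


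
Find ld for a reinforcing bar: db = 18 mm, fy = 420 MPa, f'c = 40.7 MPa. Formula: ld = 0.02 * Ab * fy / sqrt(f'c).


Ab = pi * 18^2 / 4 = 254.469 mm2
ld = 0.02 * 254.469 * 420 / sqrt(40.7)
= 335.1 mm

335.1


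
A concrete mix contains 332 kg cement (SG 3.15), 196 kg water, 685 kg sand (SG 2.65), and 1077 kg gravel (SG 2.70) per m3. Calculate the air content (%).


Vol cement = 332 / (3.15 * 1000) = 0.105397 m3
Vol water = 196 / 1000 = 0.196 m3
Vol sand = 685 / (2.65 * 1000) = 0.258491 m3
Vol gravel = 1077 / (2.70 * 1000) = 0.398889 m3
Total solid + water volume = 0.958776 m3
Air = (1 - 0.958776) * 100 = 4.12%

4.12


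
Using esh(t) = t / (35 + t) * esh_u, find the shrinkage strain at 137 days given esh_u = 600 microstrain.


esh(137) = 137 / (35 + 137) * 600
= 137 / 172 * 600
= 477.9 microstrain

477.9


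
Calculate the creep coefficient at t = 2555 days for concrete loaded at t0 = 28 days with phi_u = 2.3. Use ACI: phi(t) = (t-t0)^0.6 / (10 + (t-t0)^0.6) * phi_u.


dt = 2555 - 28 = 2527
phi = 2527^0.6 / (10 + 2527^0.6) * 2.3
= 2.108

2.108


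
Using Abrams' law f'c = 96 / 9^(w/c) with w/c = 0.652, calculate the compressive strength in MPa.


f'c = 96 / 9^0.652
= 96 / 4.19
= 22.91 MPa

22.91


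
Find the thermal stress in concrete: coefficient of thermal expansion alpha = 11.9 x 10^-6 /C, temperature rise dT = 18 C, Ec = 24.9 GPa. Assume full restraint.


sigma = alpha * dT * Ec
= 11.9e-6 * 18 * 24.9 * 1000
= 5.334 MPa

5.334


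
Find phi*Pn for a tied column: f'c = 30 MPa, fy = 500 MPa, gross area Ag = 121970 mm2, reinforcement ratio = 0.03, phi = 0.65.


Ast = rho * Ag = 0.03 * 121970 = 3659.1 mm2
phi*Pn = 0.65 * 0.80 * (0.85 * 30 * (121970 - 3659.1) + 500 * 3659.1) / 1000
= 2520.17 kN

2520.17


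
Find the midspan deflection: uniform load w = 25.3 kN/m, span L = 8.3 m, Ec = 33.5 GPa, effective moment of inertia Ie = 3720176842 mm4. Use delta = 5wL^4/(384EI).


Convert: L = 8.3 m = 8300 mm, Ec = 33.5 GPa = 33500 MPa
delta = 5 * 25.3 * 8300^4 / (384 * 33500 * 3720176842)
= 12.54 mm

12.54


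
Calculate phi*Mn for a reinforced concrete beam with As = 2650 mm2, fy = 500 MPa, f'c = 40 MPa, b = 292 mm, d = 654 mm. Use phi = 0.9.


a = As * fy / (0.85 * f'c * b)
= 2650 * 500 / (0.85 * 40 * 292)
= 133.4609 mm
Mn = As * fy * (d - a/2) / 10^6
= 778.1321 kN-m
phi*Mn = 0.9 * 778.1321 = 700.32 kN-m

700.32


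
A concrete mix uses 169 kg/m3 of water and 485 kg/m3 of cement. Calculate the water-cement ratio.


w/c = water / cement
w/c = 169 / 485 = 0.348

0.348


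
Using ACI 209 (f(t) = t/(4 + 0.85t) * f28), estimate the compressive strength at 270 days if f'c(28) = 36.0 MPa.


f(270) = 270 / (4 + 0.85 * 270) * 36.0
= 270 / 233.5 * 36.0
= 41.63 MPa

41.63


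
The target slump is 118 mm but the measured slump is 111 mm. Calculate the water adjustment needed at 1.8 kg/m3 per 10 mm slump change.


Difference = 118 - 111 = 7 mm
Water adjustment = 7 * 1.8 / 10 = 1.3 kg/m3

1.3


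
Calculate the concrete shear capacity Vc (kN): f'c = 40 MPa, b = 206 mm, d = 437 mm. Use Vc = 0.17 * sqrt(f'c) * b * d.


Vc = 0.17 * sqrt(40) * 206 * 437 / 1000
= 96.79 kN

96.79


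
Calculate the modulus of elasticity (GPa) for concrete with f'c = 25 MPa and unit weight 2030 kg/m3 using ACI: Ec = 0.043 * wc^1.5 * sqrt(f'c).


Ec = 0.043 * 2030^1.5 * sqrt(25) / 1000
= 19.66 GPa

19.66


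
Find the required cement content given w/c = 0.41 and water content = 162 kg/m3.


Cement = water / (w/c)
= 162 / 0.41
= 395.1 kg/m3

395.1


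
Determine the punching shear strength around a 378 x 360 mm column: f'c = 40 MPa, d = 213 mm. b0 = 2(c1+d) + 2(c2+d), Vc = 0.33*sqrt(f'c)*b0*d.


b0 = 2*(378 + 213) + 2*(360 + 213) = 2328 mm
Vc = 0.33 * sqrt(40) * 2328 * 213 / 1000
= 1034.92 kN

1034.92


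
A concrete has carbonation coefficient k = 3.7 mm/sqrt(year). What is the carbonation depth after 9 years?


depth = k * sqrt(t)
= 3.7 * sqrt(9)
= 11.1 mm

11.1


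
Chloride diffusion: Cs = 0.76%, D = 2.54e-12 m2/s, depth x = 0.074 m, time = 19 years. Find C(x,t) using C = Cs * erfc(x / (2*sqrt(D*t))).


t_seconds = 19 * 365.25 * 24 * 3600 = 599594400.0 s
arg = 0.074 / (2 * sqrt(2.54e-12 * 599594400.0))
= 0.9481
erfc(0.9481) = 0.18
C = 0.76 * 0.18 = 0.1368%

0.1368


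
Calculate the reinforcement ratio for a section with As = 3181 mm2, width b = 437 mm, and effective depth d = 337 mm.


rho = As / (b * d)
= 3181 / (437 * 337)
= 0.0216

0.0216


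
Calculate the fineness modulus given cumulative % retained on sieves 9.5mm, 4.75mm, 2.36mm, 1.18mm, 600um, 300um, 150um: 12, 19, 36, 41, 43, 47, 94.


FM = sum(cumulative % retained) / 100
= 292 / 100
= 2.92

2.92


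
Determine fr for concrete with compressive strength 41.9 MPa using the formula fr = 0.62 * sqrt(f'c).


fr = 0.62 * sqrt(41.9)
= 4.013 MPa

4.013


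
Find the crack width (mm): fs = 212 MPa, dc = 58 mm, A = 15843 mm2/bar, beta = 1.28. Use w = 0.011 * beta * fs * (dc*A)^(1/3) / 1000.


w = 0.011 * beta * fs * (dc * A)^(1/3) / 1000
= 0.011 * 1.28 * 212 * (58 * 15843)^(1/3) / 1000
= 0.29 mm

0.29


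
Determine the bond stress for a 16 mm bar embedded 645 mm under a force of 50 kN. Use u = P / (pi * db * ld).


u = P / (pi * db * ld)
= 50 * 1000 / (pi * 16 * 645)
= 1.542 MPa

1.542


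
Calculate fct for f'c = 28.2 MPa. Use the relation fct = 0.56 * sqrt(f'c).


fct = 0.56 * sqrt(28.2)
= 0.56 * 5.31
= 2.974 MPa

2.974


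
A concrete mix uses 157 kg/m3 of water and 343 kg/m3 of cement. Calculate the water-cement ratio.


w/c = water / cement
w/c = 157 / 343 = 0.458

0.458


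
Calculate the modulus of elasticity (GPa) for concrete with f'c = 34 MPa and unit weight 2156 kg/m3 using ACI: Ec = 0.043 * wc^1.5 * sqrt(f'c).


Ec = 0.043 * 2156^1.5 * sqrt(34) / 1000
= 25.1 GPa

25.1


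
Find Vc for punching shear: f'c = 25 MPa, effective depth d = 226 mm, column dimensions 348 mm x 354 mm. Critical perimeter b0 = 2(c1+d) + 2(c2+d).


b0 = 2*(348 + 226) + 2*(354 + 226) = 2308 mm
Vc = 0.33 * sqrt(25) * 2308 * 226 / 1000
= 860.65 kN

860.65


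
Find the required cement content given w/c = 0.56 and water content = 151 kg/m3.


Cement = water / (w/c)
= 151 / 0.56
= 269.6 kg/m3

269.6


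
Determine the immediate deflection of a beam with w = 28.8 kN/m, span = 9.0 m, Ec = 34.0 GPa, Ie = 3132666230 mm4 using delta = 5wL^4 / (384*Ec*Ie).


Convert: L = 9.0 m = 9000 mm, Ec = 34.0 GPa = 34000 MPa
delta = 5 * 28.8 * 9000^4 / (384 * 34000 * 3132666230)
= 23.1 mm

23.1


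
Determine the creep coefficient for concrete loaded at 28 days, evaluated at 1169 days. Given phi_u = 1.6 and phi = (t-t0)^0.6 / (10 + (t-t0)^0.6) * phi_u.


dt = 1169 - 28 = 1141
phi = 1141^0.6 / (10 + 1141^0.6) * 1.6
= 1.396

1.396


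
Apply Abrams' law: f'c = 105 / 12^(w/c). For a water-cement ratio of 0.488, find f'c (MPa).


f'c = 105 / 12^0.488
= 105 / 3.362
= 31.23 MPa

31.23


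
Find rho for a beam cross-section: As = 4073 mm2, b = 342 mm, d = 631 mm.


rho = As / (b * d)
= 4073 / (342 * 631)
= 0.0189

0.0189


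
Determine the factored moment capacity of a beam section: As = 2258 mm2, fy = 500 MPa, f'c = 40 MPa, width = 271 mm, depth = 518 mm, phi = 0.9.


a = As * fy / (0.85 * f'c * b)
= 2258 * 500 / (0.85 * 40 * 271)
= 122.5309 mm
Mn = As * fy * (d - a/2) / 10^6
= 515.6533 kN-m
phi*Mn = 0.9 * 515.6533 = 464.09 kN-m

464.09


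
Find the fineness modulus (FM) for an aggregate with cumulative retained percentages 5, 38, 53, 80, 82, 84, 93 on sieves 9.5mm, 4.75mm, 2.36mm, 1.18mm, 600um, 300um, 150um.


FM = sum(cumulative % retained) / 100
= 435 / 100
= 4.35

4.35


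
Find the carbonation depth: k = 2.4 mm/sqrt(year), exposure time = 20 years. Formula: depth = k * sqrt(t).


depth = k * sqrt(t)
= 2.4 * sqrt(20)
= 10.73 mm

10.73


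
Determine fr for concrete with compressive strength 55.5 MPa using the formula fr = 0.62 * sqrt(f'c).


fr = 0.62 * sqrt(55.5)
= 4.619 MPa

4.619


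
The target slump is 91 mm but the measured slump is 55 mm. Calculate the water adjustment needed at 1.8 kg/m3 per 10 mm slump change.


Difference = 91 - 55 = 36 mm
Water adjustment = 36 * 1.8 / 10 = 6.5 kg/m3

6.5


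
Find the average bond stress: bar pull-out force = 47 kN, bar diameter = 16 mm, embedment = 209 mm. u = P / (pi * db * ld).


u = P / (pi * db * ld)
= 47 * 1000 / (pi * 16 * 209)
= 4.474 MPa

4.474


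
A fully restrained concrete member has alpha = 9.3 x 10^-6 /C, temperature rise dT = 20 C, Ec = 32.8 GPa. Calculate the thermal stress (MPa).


sigma = alpha * dT * Ec
= 9.3e-6 * 20 * 32.8 * 1000
= 6.101 MPa

6.101


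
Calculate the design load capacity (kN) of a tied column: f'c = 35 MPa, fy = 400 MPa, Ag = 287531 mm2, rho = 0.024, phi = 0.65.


Ast = rho * Ag = 0.024 * 287531 = 6900.744 mm2
phi*Pn = 0.65 * 0.80 * (0.85 * 35 * (287531 - 6900.744) + 400 * 6900.744) / 1000
= 5776.7 kN

5776.7


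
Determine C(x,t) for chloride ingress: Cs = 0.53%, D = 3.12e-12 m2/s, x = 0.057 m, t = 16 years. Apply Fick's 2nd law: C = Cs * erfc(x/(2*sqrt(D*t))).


t_seconds = 16 * 365.25 * 24 * 3600 = 504921600.0 s
arg = 0.057 / (2 * sqrt(3.12e-12 * 504921600.0))
= 0.7181
erfc(0.7181) = 0.3099
C = 0.53 * 0.3099 = 0.1642%

0.1642


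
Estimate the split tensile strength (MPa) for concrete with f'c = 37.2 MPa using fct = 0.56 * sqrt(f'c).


fct = 0.56 * sqrt(37.2)
= 0.56 * 6.099
= 3.416 MPa

3.416


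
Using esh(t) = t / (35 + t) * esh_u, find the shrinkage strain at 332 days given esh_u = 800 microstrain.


esh(332) = 332 / (35 + 332) * 800
= 332 / 367 * 800
= 723.7 microstrain

723.7


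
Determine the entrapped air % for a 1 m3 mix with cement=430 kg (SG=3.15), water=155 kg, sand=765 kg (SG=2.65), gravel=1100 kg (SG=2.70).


Vol cement = 430 / (3.15 * 1000) = 0.136508 m3
Vol water = 155 / 1000 = 0.155 m3
Vol sand = 765 / (2.65 * 1000) = 0.288679 m3
Vol gravel = 1100 / (2.70 * 1000) = 0.407407 m3
Total solid + water volume = 0.987595 m3
Air = (1 - 0.987595) * 100 = 1.24%

1.24


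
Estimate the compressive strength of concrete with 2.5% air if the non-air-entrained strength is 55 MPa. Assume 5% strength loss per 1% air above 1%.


Strength loss = (2.5 - 1) * 5 = 7.5%
f'c = 55 * (1 - 7.5/100)
= 50.88 MPa

50.88


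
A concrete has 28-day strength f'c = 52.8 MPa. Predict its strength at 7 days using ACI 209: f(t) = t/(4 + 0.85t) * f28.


f(7) = 7 / (4 + 0.85 * 7) * 52.8
= 7 / 9.95 * 52.8
= 37.15 MPa

37.15


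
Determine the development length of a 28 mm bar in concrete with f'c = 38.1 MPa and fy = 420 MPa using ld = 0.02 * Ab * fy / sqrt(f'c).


Ab = pi * 28^2 / 4 = 615.752 mm2
ld = 0.02 * 615.752 * 420 / sqrt(38.1)
= 838.0 mm

838.0


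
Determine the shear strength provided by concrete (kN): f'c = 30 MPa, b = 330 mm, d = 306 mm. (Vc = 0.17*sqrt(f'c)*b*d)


Vc = 0.17 * sqrt(30) * 330 * 306 / 1000
= 94.03 kN

94.03


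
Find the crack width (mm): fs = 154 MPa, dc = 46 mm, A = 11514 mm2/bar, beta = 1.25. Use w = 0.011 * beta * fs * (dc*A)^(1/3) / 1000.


w = 0.011 * beta * fs * (dc * A)^(1/3) / 1000
= 0.011 * 1.25 * 154 * (46 * 11514)^(1/3) / 1000
= 0.171 mm

0.171


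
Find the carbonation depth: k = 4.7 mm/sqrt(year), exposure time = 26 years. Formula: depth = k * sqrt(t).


depth = k * sqrt(t)
= 4.7 * sqrt(26)
= 23.97 mm

23.97


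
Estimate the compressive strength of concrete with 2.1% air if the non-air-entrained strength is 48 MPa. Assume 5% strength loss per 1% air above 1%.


Strength loss = (2.1 - 1) * 5 = 5.5%
f'c = 48 * (1 - 5.5/100)
= 45.36 MPa

45.36


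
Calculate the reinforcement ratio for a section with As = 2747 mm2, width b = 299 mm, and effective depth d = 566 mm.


rho = As / (b * d)
= 2747 / (299 * 566)
= 0.0162

0.0162


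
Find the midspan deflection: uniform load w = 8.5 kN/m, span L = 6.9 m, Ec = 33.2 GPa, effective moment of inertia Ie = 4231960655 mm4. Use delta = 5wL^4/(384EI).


Convert: L = 6.9 m = 6900 mm, Ec = 33.2 GPa = 33200 MPa
delta = 5 * 8.5 * 6900^4 / (384 * 33200 * 4231960655)
= 1.79 mm

1.79


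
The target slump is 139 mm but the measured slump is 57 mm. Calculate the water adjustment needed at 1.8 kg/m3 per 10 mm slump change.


Difference = 139 - 57 = 82 mm
Water adjustment = 82 * 1.8 / 10 = 14.8 kg/m3

14.8


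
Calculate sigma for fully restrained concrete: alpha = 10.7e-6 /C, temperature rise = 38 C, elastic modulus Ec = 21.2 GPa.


sigma = alpha * dT * Ec
= 10.7e-6 * 38 * 21.2 * 1000
= 8.62 MPa

8.62


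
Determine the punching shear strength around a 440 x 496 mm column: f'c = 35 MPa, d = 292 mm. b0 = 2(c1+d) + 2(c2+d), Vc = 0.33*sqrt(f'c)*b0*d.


b0 = 2*(440 + 292) + 2*(496 + 292) = 3040 mm
Vc = 0.33 * sqrt(35) * 3040 * 292 / 1000
= 1733.02 kN

1733.02


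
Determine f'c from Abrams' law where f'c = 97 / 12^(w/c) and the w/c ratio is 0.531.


f'c = 97 / 12^0.531
= 97 / 3.741
= 25.93 MPa

25.93


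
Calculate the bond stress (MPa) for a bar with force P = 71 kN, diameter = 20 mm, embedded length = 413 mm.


u = P / (pi * db * ld)
= 71 * 1000 / (pi * 20 * 413)
= 2.736 MPa

2.736


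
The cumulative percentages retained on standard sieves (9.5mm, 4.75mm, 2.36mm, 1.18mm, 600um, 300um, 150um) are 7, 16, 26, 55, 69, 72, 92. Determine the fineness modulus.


FM = sum(cumulative % retained) / 100
= 337 / 100
= 3.37

3.37


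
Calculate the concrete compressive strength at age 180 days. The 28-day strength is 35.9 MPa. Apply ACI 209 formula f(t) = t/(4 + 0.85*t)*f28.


f(180) = 180 / (4 + 0.85 * 180) * 35.9
= 180 / 157.0 * 35.9
= 41.16 MPa

41.16


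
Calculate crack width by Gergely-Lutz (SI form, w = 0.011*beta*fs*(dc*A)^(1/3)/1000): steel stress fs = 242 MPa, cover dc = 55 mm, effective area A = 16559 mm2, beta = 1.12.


w = 0.011 * beta * fs * (dc * A)^(1/3) / 1000
= 0.011 * 1.12 * 242 * (55 * 16559)^(1/3) / 1000
= 0.289 mm

0.289


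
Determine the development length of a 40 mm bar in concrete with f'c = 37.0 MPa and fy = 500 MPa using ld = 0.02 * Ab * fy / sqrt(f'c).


Ab = pi * 40^2 / 4 = 1256.637 mm2
ld = 0.02 * 1256.637 * 500 / sqrt(37.0)
= 2065.9 mm

2065.9


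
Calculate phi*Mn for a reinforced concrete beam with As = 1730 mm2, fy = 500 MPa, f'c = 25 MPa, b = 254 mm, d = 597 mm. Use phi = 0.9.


a = As * fy / (0.85 * f'c * b)
= 1730 * 500 / (0.85 * 25 * 254)
= 160.2594 mm
Mn = As * fy * (d - a/2) / 10^6
= 447.0928 kN-m
phi*Mn = 0.9 * 447.0928 = 402.38 kN-m

402.38


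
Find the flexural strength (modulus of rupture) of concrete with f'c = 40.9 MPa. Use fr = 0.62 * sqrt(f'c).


fr = 0.62 * sqrt(40.9)
= 3.965 MPa

3.965


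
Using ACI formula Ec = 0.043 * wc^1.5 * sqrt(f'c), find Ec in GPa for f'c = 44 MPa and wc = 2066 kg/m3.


Ec = 0.043 * 2066^1.5 * sqrt(44) / 1000
= 26.78 GPa

26.78


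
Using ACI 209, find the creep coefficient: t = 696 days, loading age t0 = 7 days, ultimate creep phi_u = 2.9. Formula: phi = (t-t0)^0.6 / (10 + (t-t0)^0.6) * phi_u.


dt = 696 - 7 = 689
phi = 689^0.6 / (10 + 689^0.6) * 2.9
= 2.42

2.42


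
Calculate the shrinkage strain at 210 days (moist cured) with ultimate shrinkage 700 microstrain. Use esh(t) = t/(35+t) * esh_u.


esh(210) = 210 / (35 + 210) * 700
= 210 / 245 * 700
= 600.0 microstrain

600.0


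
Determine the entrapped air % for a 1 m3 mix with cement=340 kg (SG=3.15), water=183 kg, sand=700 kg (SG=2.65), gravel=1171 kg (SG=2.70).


Vol cement = 340 / (3.15 * 1000) = 0.107937 m3
Vol water = 183 / 1000 = 0.183 m3
Vol sand = 700 / (2.65 * 1000) = 0.264151 m3
Vol gravel = 1171 / (2.70 * 1000) = 0.433704 m3
Total solid + water volume = 0.988791 m3
Air = (1 - 0.988791) * 100 = 1.12%

1.12


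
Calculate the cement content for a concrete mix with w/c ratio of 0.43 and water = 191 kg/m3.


Cement = water / (w/c)
= 191 / 0.43
= 444.2 kg/m3

444.2


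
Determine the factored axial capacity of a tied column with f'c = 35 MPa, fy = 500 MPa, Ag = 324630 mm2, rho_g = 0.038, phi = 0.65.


Ast = rho * Ag = 0.038 * 324630 = 12335.94 mm2
phi*Pn = 0.65 * 0.80 * (0.85 * 35 * (324630 - 12335.94) + 500 * 12335.94) / 1000
= 8038.53 kN

8038.53


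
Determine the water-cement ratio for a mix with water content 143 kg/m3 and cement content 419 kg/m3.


w/c = water / cement
w/c = 143 / 419 = 0.341

0.341


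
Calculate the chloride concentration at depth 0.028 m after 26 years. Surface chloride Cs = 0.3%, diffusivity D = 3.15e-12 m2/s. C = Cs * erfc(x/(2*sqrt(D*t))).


t_seconds = 26 * 365.25 * 24 * 3600 = 820497600.0 s
arg = 0.028 / (2 * sqrt(3.15e-12 * 820497600.0))
= 0.2754
erfc(0.2754) = 0.6969
C = 0.3 * 0.6969 = 0.2091%

0.2091


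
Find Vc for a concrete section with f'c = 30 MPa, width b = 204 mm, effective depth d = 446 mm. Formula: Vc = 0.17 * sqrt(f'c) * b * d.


Vc = 0.17 * sqrt(30) * 204 * 446 / 1000
= 84.72 kN

84.72


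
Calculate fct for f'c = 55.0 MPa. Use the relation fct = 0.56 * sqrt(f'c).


fct = 0.56 * sqrt(55.0)
= 0.56 * 7.416
= 4.153 MPa

4.153


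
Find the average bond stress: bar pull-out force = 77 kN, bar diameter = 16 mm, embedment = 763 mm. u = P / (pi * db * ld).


u = P / (pi * db * ld)
= 77 * 1000 / (pi * 16 * 763)
= 2.008 MPa

2.008


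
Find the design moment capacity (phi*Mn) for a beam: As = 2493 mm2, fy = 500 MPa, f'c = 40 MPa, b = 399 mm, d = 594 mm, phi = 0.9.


a = As * fy / (0.85 * f'c * b)
= 2493 * 500 / (0.85 * 40 * 399)
= 91.8841 mm
Mn = As * fy * (d - a/2) / 10^6
= 683.1542 kN-m
phi*Mn = 0.9 * 683.1542 = 614.84 kN-m

614.84


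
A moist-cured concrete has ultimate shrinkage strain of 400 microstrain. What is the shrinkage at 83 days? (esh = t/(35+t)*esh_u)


esh(83) = 83 / (35 + 83) * 400
= 83 / 118 * 400
= 281.4 microstrain

281.4


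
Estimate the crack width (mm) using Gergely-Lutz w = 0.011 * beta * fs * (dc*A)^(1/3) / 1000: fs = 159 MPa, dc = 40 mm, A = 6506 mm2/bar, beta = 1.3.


w = 0.011 * beta * fs * (dc * A)^(1/3) / 1000
= 0.011 * 1.3 * 159 * (40 * 6506)^(1/3) / 1000
= 0.145 mm

0.145


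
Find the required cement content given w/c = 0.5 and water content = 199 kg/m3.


Cement = water / (w/c)
= 199 / 0.5
= 398.0 kg/m3

398.0


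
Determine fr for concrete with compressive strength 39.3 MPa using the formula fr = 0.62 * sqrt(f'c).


fr = 0.62 * sqrt(39.3)
= 3.887 MPa

3.887


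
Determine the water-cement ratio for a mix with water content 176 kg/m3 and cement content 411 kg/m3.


w/c = water / cement
w/c = 176 / 411 = 0.428

0.428


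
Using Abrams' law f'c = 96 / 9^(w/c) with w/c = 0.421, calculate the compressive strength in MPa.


f'c = 96 / 9^0.421
= 96 / 2.522
= 38.07 MPa

38.07


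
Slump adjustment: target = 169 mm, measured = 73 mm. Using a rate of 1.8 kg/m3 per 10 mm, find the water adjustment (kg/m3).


Difference = 169 - 73 = 96 mm
Water adjustment = 96 * 1.8 / 10 = 17.3 kg/m3

17.3


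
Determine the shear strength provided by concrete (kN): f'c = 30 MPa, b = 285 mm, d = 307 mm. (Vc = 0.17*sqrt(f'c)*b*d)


Vc = 0.17 * sqrt(30) * 285 * 307 / 1000
= 81.47 kN

81.47


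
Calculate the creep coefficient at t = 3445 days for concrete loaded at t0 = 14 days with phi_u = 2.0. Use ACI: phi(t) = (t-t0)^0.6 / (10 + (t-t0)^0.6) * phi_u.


dt = 3445 - 14 = 3431
phi = 3431^0.6 / (10 + 3431^0.6) * 2.0
= 1.859

1.859


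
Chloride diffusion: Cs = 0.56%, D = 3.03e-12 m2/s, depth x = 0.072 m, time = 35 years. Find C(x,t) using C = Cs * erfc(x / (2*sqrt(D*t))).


t_seconds = 35 * 365.25 * 24 * 3600 = 1104516000.0 s
arg = 0.072 / (2 * sqrt(3.03e-12 * 1104516000.0))
= 0.6223
erfc(0.6223) = 0.3788
C = 0.56 * 0.3788 = 0.2121%

0.2121


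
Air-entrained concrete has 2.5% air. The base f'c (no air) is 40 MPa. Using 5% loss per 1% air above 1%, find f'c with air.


Strength loss = (2.5 - 1) * 5 = 7.5%
f'c = 40 * (1 - 7.5/100)
= 37.0 MPa

37.0


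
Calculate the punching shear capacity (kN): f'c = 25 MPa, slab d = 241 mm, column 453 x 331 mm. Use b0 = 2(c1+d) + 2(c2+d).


b0 = 2*(453 + 241) + 2*(331 + 241) = 2532 mm
Vc = 0.33 * sqrt(25) * 2532 * 241 / 1000
= 1006.85 kN

1006.85


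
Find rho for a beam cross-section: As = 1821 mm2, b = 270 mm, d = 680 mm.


rho = As / (b * d)
= 1821 / (270 * 680)
= 0.0099

0.0099


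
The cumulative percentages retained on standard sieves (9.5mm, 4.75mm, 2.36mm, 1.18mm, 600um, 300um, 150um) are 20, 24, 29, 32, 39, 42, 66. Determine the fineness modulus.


FM = sum(cumulative % retained) / 100
= 252 / 100
= 2.52

2.52


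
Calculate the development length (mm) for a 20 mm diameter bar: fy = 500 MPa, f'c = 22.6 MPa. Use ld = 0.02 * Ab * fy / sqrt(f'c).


Ab = pi * 20^2 / 4 = 314.159 mm2
ld = 0.02 * 314.159 * 500 / sqrt(22.6)
= 660.8 mm

660.8


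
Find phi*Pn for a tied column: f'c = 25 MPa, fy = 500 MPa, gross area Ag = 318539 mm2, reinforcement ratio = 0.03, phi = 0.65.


Ast = rho * Ag = 0.03 * 318539 = 9556.17 mm2
phi*Pn = 0.65 * 0.80 * (0.85 * 25 * (318539 - 9556.17) + 500 * 9556.17) / 1000
= 5898.86 kN

5898.86


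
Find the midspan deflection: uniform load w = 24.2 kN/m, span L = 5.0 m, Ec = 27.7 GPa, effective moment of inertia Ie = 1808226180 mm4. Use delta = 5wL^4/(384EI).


Convert: L = 5.0 m = 5000 mm, Ec = 27.7 GPa = 27700 MPa
delta = 5 * 24.2 * 5000^4 / (384 * 27700 * 1808226180)
= 3.93 mm

3.93


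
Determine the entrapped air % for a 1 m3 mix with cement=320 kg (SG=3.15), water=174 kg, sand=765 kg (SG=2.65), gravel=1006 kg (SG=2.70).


Vol cement = 320 / (3.15 * 1000) = 0.101587 m3
Vol water = 174 / 1000 = 0.174 m3
Vol sand = 765 / (2.65 * 1000) = 0.288679 m3
Vol gravel = 1006 / (2.70 * 1000) = 0.372593 m3
Total solid + water volume = 0.936859 m3
Air = (1 - 0.936859) * 100 = 6.31%

6.31


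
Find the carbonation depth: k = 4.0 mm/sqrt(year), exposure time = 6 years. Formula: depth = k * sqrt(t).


depth = k * sqrt(t)
= 4.0 * sqrt(6)
= 9.8 mm

9.8


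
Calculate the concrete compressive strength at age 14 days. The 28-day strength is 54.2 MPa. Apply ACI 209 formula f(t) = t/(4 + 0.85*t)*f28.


f(14) = 14 / (4 + 0.85 * 14) * 54.2
= 14 / 15.9 * 54.2
= 47.72 MPa

47.72


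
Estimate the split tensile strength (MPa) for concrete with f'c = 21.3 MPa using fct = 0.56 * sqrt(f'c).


fct = 0.56 * sqrt(21.3)
= 0.56 * 4.615
= 2.585 MPa

2.585


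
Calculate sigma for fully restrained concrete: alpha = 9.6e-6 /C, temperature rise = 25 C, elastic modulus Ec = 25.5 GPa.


sigma = alpha * dT * Ec
= 9.6e-6 * 25 * 25.5 * 1000
= 6.12 MPa

6.12


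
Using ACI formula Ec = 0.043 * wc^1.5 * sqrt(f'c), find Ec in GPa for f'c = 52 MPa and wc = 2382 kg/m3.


Ec = 0.043 * 2382^1.5 * sqrt(52) / 1000
= 36.05 GPa

36.05


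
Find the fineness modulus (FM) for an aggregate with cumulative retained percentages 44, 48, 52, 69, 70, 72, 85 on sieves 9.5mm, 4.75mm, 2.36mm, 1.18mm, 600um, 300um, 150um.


FM = sum(cumulative % retained) / 100
= 440 / 100
= 4.4

4.4


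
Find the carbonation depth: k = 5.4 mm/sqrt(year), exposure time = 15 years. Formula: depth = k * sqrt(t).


depth = k * sqrt(t)
= 5.4 * sqrt(15)
= 20.91 mm

20.91


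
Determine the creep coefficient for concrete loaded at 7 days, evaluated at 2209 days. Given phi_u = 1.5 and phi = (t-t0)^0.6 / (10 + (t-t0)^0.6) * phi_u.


dt = 2209 - 7 = 2202
phi = 2202^0.6 / (10 + 2202^0.6) * 1.5
= 1.365

1.365


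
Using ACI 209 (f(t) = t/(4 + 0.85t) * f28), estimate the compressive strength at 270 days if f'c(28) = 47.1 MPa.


f(270) = 270 / (4 + 0.85 * 270) * 47.1
= 270 / 233.5 * 47.1
= 54.46 MPa

54.46


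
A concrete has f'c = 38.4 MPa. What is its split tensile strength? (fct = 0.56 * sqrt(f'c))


fct = 0.56 * sqrt(38.4)
= 0.56 * 6.197
= 3.47 MPa

3.47


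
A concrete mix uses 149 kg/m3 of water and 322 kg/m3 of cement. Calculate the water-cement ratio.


w/c = water / cement
w/c = 149 / 322 = 0.463

0.463


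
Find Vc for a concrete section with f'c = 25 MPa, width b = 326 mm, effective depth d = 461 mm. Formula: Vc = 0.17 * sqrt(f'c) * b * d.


Vc = 0.17 * sqrt(25) * 326 * 461 / 1000
= 127.74 kN

127.74


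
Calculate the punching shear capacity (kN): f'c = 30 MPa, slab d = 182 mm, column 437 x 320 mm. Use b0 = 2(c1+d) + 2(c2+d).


b0 = 2*(437 + 182) + 2*(320 + 182) = 2242 mm
Vc = 0.33 * sqrt(30) * 2242 * 182 / 1000
= 737.53 kN

737.53


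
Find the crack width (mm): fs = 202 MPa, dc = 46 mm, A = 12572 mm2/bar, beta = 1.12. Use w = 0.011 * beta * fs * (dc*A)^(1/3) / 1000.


w = 0.011 * beta * fs * (dc * A)^(1/3) / 1000
= 0.011 * 1.12 * 202 * (46 * 12572)^(1/3) / 1000
= 0.207 mm

0.207


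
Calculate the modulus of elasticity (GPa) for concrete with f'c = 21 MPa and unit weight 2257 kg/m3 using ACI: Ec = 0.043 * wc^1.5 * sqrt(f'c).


Ec = 0.043 * 2257^1.5 * sqrt(21) / 1000
= 21.13 GPa

21.13


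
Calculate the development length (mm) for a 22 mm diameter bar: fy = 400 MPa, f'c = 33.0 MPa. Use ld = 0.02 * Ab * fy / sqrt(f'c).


Ab = pi * 22^2 / 4 = 380.133 mm2
ld = 0.02 * 380.133 * 400 / sqrt(33.0)
= 529.4 mm

529.4


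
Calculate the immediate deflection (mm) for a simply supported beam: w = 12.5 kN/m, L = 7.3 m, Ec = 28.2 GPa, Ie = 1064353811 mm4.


Convert: L = 7.3 m = 7300 mm, Ec = 28.2 GPa = 28200 MPa
delta = 5 * 12.5 * 7300^4 / (384 * 28200 * 1064353811)
= 15.4 mm

15.4


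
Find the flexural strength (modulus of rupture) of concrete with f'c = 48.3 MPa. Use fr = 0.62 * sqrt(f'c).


fr = 0.62 * sqrt(48.3)
= 4.309 MPa

4.309


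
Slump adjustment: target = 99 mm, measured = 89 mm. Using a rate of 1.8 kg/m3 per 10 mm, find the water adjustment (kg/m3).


Difference = 99 - 89 = 10 mm
Water adjustment = 10 * 1.8 / 10 = 1.8 kg/m3

1.8


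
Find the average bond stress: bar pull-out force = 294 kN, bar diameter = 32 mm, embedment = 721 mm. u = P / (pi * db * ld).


u = P / (pi * db * ld)
= 294 * 1000 / (pi * 32 * 721)
= 4.056 MPa

4.056


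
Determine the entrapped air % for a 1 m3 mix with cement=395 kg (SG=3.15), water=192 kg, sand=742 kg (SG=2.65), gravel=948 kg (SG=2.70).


Vol cement = 395 / (3.15 * 1000) = 0.125397 m3
Vol water = 192 / 1000 = 0.192 m3
Vol sand = 742 / (2.65 * 1000) = 0.28 m3
Vol gravel = 948 / (2.70 * 1000) = 0.351111 m3
Total solid + water volume = 0.948508 m3
Air = (1 - 0.948508) * 100 = 5.15%

5.15


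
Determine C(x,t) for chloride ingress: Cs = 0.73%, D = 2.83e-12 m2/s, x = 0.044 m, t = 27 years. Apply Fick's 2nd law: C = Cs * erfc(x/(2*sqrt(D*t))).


t_seconds = 27 * 365.25 * 24 * 3600 = 852055200.0 s
arg = 0.044 / (2 * sqrt(2.83e-12 * 852055200.0))
= 0.448
erfc(0.448) = 0.5263
C = 0.73 * 0.5263 = 0.3842%

0.3842


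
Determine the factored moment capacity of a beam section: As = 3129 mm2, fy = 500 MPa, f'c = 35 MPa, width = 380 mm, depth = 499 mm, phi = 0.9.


a = As * fy / (0.85 * f'c * b)
= 3129 * 500 / (0.85 * 35 * 380)
= 138.3901 mm
Mn = As * fy * (d - a/2) / 10^6
= 672.4298 kN-m
phi*Mn = 0.9 * 672.4298 = 605.19 kN-m

605.19


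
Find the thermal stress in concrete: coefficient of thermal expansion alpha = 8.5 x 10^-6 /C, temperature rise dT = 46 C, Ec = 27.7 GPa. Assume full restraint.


sigma = alpha * dT * Ec
= 8.5e-6 * 46 * 27.7 * 1000
= 10.831 MPa

10.831


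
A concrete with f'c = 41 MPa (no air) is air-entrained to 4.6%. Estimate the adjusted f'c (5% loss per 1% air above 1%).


Strength loss = (4.6 - 1) * 5 = 18.0%
f'c = 41 * (1 - 18.0/100)
= 33.62 MPa

33.62


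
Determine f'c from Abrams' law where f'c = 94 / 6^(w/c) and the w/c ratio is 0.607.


f'c = 94 / 6^0.607
= 94 / 2.967
= 31.68 MPa

31.68


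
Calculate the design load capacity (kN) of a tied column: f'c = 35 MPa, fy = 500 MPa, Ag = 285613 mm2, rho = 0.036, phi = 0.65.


Ast = rho * Ag = 0.036 * 285613 = 10282.068 mm2
phi*Pn = 0.65 * 0.80 * (0.85 * 35 * (285613 - 10282.068) + 500 * 10282.068) / 1000
= 6932.71 kN

6932.71


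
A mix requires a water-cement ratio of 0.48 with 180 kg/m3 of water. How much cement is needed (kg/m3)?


Cement = water / (w/c)
= 180 / 0.48
= 375.0 kg/m3

375.0


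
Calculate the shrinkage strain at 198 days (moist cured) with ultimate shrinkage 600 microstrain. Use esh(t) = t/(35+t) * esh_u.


esh(198) = 198 / (35 + 198) * 600
= 198 / 233 * 600
= 509.9 microstrain

509.9


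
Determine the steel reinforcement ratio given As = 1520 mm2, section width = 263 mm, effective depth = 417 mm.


rho = As / (b * d)
= 1520 / (263 * 417)
= 0.0139

0.0139


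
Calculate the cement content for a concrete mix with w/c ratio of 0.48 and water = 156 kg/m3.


Cement = water / (w/c)
= 156 / 0.48
= 325.0 kg/m3

325.0


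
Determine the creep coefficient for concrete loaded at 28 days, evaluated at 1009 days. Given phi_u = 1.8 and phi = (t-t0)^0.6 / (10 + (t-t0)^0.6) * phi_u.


dt = 1009 - 28 = 981
phi = 981^0.6 / (10 + 981^0.6) * 1.8
= 1.551

1.551


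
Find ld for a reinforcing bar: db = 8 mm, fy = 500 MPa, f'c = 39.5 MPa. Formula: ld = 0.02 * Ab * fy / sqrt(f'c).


Ab = pi * 8^2 / 4 = 50.265 mm2
ld = 0.02 * 50.265 * 500 / sqrt(39.5)
= 80.0 mm

80.0


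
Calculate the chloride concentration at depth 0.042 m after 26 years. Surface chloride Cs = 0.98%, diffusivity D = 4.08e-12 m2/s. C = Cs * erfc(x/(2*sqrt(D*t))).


t_seconds = 26 * 365.25 * 24 * 3600 = 820497600.0 s
arg = 0.042 / (2 * sqrt(4.08e-12 * 820497600.0))
= 0.363
erfc(0.363) = 0.6077
C = 0.98 * 0.6077 = 0.5956%

0.5956


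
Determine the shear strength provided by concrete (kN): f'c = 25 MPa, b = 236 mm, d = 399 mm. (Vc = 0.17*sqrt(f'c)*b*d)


Vc = 0.17 * sqrt(25) * 236 * 399 / 1000
= 80.04 kN

80.04


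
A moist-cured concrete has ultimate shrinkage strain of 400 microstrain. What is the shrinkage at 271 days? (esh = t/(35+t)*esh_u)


esh(271) = 271 / (35 + 271) * 400
= 271 / 306 * 400
= 354.2 microstrain

354.2


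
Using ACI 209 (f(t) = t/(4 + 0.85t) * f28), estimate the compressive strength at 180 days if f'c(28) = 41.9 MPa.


f(180) = 180 / (4 + 0.85 * 180) * 41.9
= 180 / 157.0 * 41.9
= 48.04 MPa

48.04


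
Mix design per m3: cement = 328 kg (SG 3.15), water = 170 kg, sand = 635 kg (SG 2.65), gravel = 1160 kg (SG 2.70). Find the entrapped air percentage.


Vol cement = 328 / (3.15 * 1000) = 0.104127 m3
Vol water = 170 / 1000 = 0.17 m3
Vol sand = 635 / (2.65 * 1000) = 0.239623 m3
Vol gravel = 1160 / (2.70 * 1000) = 0.42963 m3
Total solid + water volume = 0.943379 m3
Air = (1 - 0.943379) * 100 = 5.66%

5.66


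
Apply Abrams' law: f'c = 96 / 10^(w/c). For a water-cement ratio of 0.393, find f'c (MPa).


f'c = 96 / 10^0.393
= 96 / 2.472
= 38.84 MPa

38.84


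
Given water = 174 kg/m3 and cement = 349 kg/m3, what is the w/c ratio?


w/c = water / cement
w/c = 174 / 349 = 0.499

0.499


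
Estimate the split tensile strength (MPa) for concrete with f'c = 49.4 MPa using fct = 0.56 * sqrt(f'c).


fct = 0.56 * sqrt(49.4)
= 0.56 * 7.029
= 3.936 MPa

3.936


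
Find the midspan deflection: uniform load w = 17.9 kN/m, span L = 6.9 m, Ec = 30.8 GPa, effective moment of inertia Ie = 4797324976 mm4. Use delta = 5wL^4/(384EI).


Convert: L = 6.9 m = 6900 mm, Ec = 30.8 GPa = 30800 MPa
delta = 5 * 17.9 * 6900^4 / (384 * 30800 * 4797324976)
= 3.58 mm

3.58


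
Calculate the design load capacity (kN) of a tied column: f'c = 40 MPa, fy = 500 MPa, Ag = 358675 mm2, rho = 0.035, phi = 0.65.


Ast = rho * Ag = 0.035 * 358675 = 12553.625 mm2
phi*Pn = 0.65 * 0.80 * (0.85 * 40 * (358675 - 12553.625) + 500 * 12553.625) / 1000
= 9383.37 kN

9383.37


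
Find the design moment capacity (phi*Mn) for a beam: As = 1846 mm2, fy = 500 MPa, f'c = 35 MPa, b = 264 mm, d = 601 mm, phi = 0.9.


a = As * fy / (0.85 * f'c * b)
= 1846 * 500 / (0.85 * 35 * 264)
= 117.5197 mm
Mn = As * fy * (d - a/2) / 10^6
= 500.4876 kN-m
phi*Mn = 0.9 * 500.4876 = 450.44 kN-m

450.44


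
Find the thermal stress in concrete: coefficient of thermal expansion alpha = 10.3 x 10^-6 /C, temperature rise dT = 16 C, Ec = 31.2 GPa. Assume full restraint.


sigma = alpha * dT * Ec
= 10.3e-6 * 16 * 31.2 * 1000
= 5.142 MPa

5.142


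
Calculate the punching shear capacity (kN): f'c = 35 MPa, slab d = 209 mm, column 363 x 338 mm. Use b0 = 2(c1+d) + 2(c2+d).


b0 = 2*(363 + 209) + 2*(338 + 209) = 2238 mm
Vc = 0.33 * sqrt(35) * 2238 * 209 / 1000
= 913.18 kN

913.18


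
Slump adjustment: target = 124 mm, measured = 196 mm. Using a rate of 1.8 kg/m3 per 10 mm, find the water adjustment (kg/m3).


Difference = 124 - 196 = -72 mm
Water adjustment = -72 * 1.8 / 10 = -13.0 kg/m3

-13.0


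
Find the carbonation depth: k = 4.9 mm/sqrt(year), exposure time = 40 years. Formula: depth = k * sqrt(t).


depth = k * sqrt(t)
= 4.9 * sqrt(40)
= 30.99 mm

30.99


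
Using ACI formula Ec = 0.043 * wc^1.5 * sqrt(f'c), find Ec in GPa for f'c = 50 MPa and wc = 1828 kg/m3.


Ec = 0.043 * 1828^1.5 * sqrt(50) / 1000
= 23.76 GPa

23.76


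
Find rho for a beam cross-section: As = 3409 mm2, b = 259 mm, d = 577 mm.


rho = As / (b * d)
= 3409 / (259 * 577)
= 0.0228

0.0228


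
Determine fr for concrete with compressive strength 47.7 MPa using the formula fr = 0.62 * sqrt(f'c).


fr = 0.62 * sqrt(47.7)
= 4.282 MPa

4.282
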